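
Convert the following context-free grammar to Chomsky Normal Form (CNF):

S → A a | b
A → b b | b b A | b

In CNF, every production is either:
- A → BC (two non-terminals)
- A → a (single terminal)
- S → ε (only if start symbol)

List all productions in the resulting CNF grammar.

TA → a; S → b; TB → b; A → b; S → A TA; A → TB TB; A → TB X0; X0 → TB A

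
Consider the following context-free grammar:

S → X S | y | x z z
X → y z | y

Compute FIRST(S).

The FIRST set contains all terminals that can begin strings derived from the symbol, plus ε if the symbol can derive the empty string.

We compute FIRST(S) using the standard algorithm.
FIRST(S) = {x, y}
FIRST(X) = {y}
Therefore, FIRST(S) = {x, y}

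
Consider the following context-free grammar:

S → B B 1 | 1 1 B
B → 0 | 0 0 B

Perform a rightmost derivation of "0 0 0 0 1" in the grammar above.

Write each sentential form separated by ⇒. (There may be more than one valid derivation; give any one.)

S ⇒ B B 1 ⇒ B 0 1 ⇒ 0 0 B 0 1 ⇒ 0 0 0 0 1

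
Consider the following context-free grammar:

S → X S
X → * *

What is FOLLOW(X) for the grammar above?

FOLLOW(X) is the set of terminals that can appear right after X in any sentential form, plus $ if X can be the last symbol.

We compute FOLLOW(X) using the standard algorithm.
FOLLOW(S) starts with {$}.
FIRST(S) = {*}
FIRST(X) = {*}
FOLLOW(S) = {$}
FOLLOW(X) = {*}
Therefore, FOLLOW(X) = {*}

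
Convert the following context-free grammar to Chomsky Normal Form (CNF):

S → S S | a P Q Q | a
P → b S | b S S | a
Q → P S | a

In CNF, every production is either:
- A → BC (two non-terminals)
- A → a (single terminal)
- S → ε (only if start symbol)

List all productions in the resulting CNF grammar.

TA → a; S → a; TB → b; P → a; Q → a; S → S S; S → TA X0; X0 → P X1; X1 → Q Q; P → TB S; P → TB X2; X2 → S S; Q → P S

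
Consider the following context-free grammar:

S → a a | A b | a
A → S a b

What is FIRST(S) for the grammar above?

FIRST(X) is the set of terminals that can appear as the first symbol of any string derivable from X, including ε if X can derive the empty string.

We compute FIRST(S) using the standard algorithm.
FIRST(A) = {a}
FIRST(S) = {a}
Therefore, FIRST(S) = {a}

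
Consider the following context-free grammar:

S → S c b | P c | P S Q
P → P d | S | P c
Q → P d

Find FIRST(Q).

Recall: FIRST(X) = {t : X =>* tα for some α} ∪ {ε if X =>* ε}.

We compute FIRST(Q) using the standard algorithm.
FIRST(P) = {}
FIRST(Q) = {}
FIRST(S) = {}
Therefore, FIRST(Q) = {}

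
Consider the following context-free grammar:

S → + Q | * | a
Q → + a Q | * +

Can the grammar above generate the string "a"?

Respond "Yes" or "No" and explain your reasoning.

Yes - a valid derivation exists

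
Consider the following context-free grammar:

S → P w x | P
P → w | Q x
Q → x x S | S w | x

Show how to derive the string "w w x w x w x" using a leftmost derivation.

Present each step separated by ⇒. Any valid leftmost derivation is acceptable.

S ⇒ P w x ⇒ Q x w x ⇒ S w x w x ⇒ P w x w x w x ⇒ w w x w x w x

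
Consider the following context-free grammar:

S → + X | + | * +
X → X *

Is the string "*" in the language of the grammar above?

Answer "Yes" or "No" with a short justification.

No - no valid derivation exists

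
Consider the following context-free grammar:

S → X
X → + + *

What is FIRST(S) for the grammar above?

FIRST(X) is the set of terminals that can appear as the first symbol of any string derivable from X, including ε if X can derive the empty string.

We compute FIRST(S) using the standard algorithm.
FIRST(S) = {+}
FIRST(X) = {+}
Therefore, FIRST(S) = {+}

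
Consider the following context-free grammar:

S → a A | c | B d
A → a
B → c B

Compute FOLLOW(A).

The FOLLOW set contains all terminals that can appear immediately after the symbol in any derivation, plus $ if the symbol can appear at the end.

We compute FOLLOW(A) using the standard algorithm.
FOLLOW(S) starts with {$}.
FIRST(A) = {a}
FIRST(B) = {c}
FIRST(S) = {a, c}
FOLLOW(A) = {$}
FOLLOW(B) = {d}
FOLLOW(S) = {$}
Therefore, FOLLOW(A) = {$}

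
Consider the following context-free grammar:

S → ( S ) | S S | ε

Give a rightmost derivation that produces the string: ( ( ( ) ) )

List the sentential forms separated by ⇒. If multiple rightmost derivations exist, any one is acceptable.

S ⇒ ( S ) ⇒ ( ( S ) ) ⇒ ( ( ( S ) ) ) ⇒ ( ( ( ) ) )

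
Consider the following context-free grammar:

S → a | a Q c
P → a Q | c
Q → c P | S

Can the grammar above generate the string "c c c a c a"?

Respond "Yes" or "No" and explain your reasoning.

No - no valid derivation exists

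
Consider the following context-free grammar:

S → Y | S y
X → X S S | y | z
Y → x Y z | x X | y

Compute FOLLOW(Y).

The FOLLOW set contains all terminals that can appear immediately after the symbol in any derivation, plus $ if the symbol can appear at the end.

We compute FOLLOW(Y) using the standard algorithm.
FOLLOW(S) starts with {$}.
FIRST(S) = {x, y}
FIRST(X) = {y, z}
FIRST(Y) = {x, y}
FOLLOW(S) = {$, x, y, z}
FOLLOW(X) = {$, x, y, z}
FOLLOW(Y) = {$, x, y, z}
Therefore, FOLLOW(Y) = {$, x, y, z}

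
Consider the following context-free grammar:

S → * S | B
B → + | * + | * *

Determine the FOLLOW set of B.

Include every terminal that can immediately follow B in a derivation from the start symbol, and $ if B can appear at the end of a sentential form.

We compute FOLLOW(B) using the standard algorithm.
FOLLOW(S) starts with {$}.
FIRST(B) = {*, +}
FIRST(S) = {*, +}
FOLLOW(B) = {$}
FOLLOW(S) = {$}
Therefore, FOLLOW(B) = {$}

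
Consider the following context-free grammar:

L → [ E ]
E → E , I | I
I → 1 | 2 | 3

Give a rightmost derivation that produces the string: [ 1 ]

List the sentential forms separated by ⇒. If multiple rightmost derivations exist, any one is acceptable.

L ⇒ [ E ] ⇒ [ I ] ⇒ [ 1 ]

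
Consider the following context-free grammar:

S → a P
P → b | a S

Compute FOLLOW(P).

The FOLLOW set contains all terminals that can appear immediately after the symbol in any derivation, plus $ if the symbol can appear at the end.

We compute FOLLOW(P) using the standard algorithm.
FOLLOW(S) starts with {$}.
FIRST(P) = {a, b}
FIRST(S) = {a}
FOLLOW(P) = {$}
FOLLOW(S) = {$}
Therefore, FOLLOW(P) = {$}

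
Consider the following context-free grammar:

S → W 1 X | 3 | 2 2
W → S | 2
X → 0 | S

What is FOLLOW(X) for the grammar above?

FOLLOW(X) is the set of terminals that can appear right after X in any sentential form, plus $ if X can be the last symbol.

We compute FOLLOW(X) using the standard algorithm.
FOLLOW(S) starts with {$}.
FIRST(S) = {2, 3}
FIRST(W) = {2, 3}
FIRST(X) = {0, 2, 3}
FOLLOW(S) = {$, 1}
FOLLOW(W) = {1}
FOLLOW(X) = {$, 1}
Therefore, FOLLOW(X) = {$, 1}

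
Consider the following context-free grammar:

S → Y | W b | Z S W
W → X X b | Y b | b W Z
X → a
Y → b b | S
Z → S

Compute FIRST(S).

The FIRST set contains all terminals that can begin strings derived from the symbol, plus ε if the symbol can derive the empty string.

We compute FIRST(S) using the standard algorithm.
FIRST(S) = {a, b}
FIRST(W) = {a, b}
FIRST(X) = {a}
FIRST(Y) = {a, b}
FIRST(Z) = {a, b}
Therefore, FIRST(S) = {a, b}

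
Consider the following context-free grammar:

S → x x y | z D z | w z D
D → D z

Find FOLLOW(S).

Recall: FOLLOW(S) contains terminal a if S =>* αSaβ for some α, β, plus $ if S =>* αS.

We compute FOLLOW(S) using the standard algorithm.
FOLLOW(S) starts with {$}.
FIRST(D) = {}
FIRST(S) = {w, x, z}
FOLLOW(D) = {$, z}
FOLLOW(S) = {$}
Therefore, FOLLOW(S) = {$}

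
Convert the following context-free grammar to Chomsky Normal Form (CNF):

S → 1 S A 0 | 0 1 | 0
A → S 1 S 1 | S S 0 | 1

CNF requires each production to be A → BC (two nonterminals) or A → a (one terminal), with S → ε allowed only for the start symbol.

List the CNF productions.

T1 → 1; T0 → 0; S → 0; A → 1; S → T1 X0; X0 → S X1; X1 → A T0; S → T0 T1; A → S X2; X2 → T1 X3; X3 → S T1; A → S X4; X4 → S T0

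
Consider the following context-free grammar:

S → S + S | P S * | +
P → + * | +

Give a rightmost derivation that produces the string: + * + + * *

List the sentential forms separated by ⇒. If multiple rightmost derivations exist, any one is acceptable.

S ⇒ P S * ⇒ P P S * * ⇒ P P + * * ⇒ P + + * * ⇒ + * + + * *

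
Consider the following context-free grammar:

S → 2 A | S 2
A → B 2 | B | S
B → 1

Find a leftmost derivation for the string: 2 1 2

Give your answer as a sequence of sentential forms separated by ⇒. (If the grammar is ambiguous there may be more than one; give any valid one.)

S ⇒ S 2 ⇒ 2 A 2 ⇒ 2 B 2 ⇒ 2 1 2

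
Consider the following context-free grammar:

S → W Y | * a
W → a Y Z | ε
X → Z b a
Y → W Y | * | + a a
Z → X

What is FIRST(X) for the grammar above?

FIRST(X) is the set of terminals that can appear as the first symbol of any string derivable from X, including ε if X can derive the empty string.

We compute FIRST(X) using the standard algorithm.
FIRST(S) = {*, +, a}
FIRST(W) = {a, ε}
FIRST(X) = {}
FIRST(Y) = {*, +, a}
FIRST(Z) = {}
Therefore, FIRST(X) = {}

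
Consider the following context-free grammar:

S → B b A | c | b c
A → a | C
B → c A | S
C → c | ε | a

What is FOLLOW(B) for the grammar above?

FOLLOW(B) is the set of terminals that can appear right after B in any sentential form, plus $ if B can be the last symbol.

We compute FOLLOW(B) using the standard algorithm.
FOLLOW(S) starts with {$}.
FIRST(A) = {a, c, ε}
FIRST(B) = {b, c}
FIRST(C) = {a, c, ε}
FIRST(S) = {b, c}
FOLLOW(A) = {$, b}
FOLLOW(B) = {b}
FOLLOW(C) = {$, b}
FOLLOW(S) = {$, b}
Therefore, FOLLOW(B) = {b}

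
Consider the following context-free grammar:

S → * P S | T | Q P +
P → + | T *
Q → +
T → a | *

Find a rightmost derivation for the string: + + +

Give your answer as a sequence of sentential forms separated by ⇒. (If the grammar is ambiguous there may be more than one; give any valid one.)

S ⇒ Q P + ⇒ Q + + ⇒ + + +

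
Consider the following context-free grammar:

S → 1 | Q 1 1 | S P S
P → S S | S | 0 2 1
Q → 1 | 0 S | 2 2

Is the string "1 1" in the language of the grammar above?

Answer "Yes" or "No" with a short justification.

No - no valid derivation exists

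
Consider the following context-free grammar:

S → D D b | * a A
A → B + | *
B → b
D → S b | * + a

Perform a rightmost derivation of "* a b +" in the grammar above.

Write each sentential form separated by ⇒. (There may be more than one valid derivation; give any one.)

S ⇒ * a A ⇒ * a B + ⇒ * a b +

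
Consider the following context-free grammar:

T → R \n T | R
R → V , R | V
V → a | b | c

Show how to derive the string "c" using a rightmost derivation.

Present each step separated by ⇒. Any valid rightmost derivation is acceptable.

T ⇒ R ⇒ V ⇒ c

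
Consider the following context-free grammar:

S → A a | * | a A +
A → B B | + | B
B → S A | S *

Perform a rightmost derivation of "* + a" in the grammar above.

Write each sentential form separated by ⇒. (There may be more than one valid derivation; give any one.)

S ⇒ A a ⇒ B a ⇒ S A a ⇒ S + a ⇒ * + a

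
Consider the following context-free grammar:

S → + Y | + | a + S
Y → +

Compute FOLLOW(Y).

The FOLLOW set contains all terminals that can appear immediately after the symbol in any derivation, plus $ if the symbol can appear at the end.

We compute FOLLOW(Y) using the standard algorithm.
FOLLOW(S) starts with {$}.
FIRST(S) = {+, a}
FIRST(Y) = {+}
FOLLOW(S) = {$}
FOLLOW(Y) = {$}
Therefore, FOLLOW(Y) = {$}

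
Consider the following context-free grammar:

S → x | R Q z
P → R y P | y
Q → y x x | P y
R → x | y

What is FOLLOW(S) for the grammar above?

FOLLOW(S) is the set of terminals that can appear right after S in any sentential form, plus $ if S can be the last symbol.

We compute FOLLOW(S) using the standard algorithm.
FOLLOW(S) starts with {$}.
FIRST(P) = {x, y}
FIRST(Q) = {x, y}
FIRST(R) = {x, y}
FIRST(S) = {x, y}
FOLLOW(P) = {y}
FOLLOW(Q) = {z}
FOLLOW(R) = {x, y}
FOLLOW(S) = {$}
Therefore, FOLLOW(S) = {$}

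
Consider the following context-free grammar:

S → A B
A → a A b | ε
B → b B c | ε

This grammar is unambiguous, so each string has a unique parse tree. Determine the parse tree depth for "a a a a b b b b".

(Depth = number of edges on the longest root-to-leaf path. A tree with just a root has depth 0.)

6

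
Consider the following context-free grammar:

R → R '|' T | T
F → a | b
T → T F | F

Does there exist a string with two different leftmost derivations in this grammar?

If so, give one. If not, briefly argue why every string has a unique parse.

No - every string in the language has a unique leftmost derivation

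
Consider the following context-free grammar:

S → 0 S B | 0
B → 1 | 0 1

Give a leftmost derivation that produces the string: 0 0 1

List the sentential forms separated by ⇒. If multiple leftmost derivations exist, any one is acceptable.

S ⇒ 0 S B ⇒ 0 0 B ⇒ 0 0 1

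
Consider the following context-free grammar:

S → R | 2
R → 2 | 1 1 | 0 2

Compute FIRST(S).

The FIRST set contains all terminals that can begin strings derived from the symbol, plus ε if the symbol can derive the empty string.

We compute FIRST(S) using the standard algorithm.
FIRST(R) = {0, 1, 2}
FIRST(S) = {0, 1, 2}
Therefore, FIRST(S) = {0, 1, 2}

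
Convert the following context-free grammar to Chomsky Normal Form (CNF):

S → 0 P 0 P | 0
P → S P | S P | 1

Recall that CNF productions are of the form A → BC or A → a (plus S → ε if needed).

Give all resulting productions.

T0 → 0; S → 0; P → 1; S → T0 X0; X0 → P X1; X1 → T0 P; P → S P; P → S P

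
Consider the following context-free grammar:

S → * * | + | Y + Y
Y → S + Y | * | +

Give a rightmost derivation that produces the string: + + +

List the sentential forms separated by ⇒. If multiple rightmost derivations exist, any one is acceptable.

S ⇒ Y + Y ⇒ Y + + ⇒ + + +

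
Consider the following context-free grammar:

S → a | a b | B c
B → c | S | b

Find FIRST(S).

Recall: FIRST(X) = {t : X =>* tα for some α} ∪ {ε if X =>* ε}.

We compute FIRST(S) using the standard algorithm.
FIRST(B) = {a, b, c}
FIRST(S) = {a, b, c}
Therefore, FIRST(S) = {a, b, c}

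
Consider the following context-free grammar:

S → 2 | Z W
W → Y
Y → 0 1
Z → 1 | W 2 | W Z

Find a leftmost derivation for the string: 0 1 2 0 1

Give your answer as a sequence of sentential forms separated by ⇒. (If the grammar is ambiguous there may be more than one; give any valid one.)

S ⇒ Z W ⇒ W 2 W ⇒ Y 2 W ⇒ 0 1 2 W ⇒ 0 1 2 Y ⇒ 0 1 2 0 1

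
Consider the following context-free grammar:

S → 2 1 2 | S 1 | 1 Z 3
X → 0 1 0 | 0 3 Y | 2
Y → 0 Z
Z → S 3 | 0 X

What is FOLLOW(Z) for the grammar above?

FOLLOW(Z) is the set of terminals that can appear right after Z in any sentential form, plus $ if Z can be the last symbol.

We compute FOLLOW(Z) using the standard algorithm.
FOLLOW(S) starts with {$}.
FIRST(S) = {1, 2}
FIRST(X) = {0, 2}
FIRST(Y) = {0}
FIRST(Z) = {0, 1, 2}
FOLLOW(S) = {$, 1, 3}
FOLLOW(X) = {3}
FOLLOW(Y) = {3}
FOLLOW(Z) = {3}
Therefore, FOLLOW(Z) = {3}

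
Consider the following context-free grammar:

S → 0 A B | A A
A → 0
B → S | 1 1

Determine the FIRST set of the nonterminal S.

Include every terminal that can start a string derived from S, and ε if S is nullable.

We compute FIRST(S) using the standard algorithm.
FIRST(A) = {0}
FIRST(B) = {0, 1}
FIRST(S) = {0}
Therefore, FIRST(S) = {0}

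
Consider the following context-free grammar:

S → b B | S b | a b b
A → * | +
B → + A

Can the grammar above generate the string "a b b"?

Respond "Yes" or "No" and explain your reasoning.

Yes - a valid derivation exists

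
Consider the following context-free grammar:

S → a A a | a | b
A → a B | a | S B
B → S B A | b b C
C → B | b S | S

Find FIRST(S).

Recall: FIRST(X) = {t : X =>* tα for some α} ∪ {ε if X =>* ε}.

We compute FIRST(S) using the standard algorithm.
FIRST(A) = {a, b}
FIRST(B) = {a, b}
FIRST(C) = {a, b}
FIRST(S) = {a, b}
Therefore, FIRST(S) = {a, b}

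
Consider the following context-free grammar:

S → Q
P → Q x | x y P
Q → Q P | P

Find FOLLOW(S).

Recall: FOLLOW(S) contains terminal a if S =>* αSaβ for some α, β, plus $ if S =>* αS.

We compute FOLLOW(S) using the standard algorithm.
FOLLOW(S) starts with {$}.
FIRST(P) = {x}
FIRST(Q) = {x}
FIRST(S) = {x}
FOLLOW(P) = {$, x}
FOLLOW(Q) = {$, x}
FOLLOW(S) = {$}
Therefore, FOLLOW(S) = {$}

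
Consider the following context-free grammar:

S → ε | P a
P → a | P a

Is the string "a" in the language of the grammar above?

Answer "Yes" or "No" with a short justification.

No - no valid derivation exists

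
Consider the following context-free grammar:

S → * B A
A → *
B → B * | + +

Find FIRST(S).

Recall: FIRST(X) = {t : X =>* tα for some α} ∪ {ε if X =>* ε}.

We compute FIRST(S) using the standard algorithm.
FIRST(A) = {*}
FIRST(B) = {+}
FIRST(S) = {*}
Therefore, FIRST(S) = {*}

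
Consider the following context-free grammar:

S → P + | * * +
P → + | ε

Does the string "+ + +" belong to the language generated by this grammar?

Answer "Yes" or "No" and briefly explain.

No - no valid derivation exists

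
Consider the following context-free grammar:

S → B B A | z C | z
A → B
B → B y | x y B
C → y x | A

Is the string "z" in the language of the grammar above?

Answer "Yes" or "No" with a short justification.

Yes - a valid derivation exists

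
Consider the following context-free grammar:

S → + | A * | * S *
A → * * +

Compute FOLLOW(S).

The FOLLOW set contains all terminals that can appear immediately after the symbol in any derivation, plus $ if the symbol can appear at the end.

We compute FOLLOW(S) using the standard algorithm.
FOLLOW(S) starts with {$}.
FIRST(A) = {*}
FIRST(S) = {*, +}
FOLLOW(A) = {*}
FOLLOW(S) = {$, *}
Therefore, FOLLOW(S) = {$, *}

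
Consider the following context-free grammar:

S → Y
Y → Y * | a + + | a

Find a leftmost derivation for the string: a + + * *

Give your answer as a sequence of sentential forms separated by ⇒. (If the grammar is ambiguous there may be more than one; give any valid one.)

S ⇒ Y ⇒ Y * ⇒ Y * * ⇒ a + + * *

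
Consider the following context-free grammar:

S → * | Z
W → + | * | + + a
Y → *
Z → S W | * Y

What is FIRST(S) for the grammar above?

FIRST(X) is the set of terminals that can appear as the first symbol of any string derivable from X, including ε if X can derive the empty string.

We compute FIRST(S) using the standard algorithm.
FIRST(S) = {*}
FIRST(W) = {*, +}
FIRST(Y) = {*}
FIRST(Z) = {*}
Therefore, FIRST(S) = {*}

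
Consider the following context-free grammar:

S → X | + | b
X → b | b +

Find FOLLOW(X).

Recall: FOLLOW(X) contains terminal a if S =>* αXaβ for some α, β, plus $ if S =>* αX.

We compute FOLLOW(X) using the standard algorithm.
FOLLOW(S) starts with {$}.
FIRST(S) = {+, b}
FIRST(X) = {b}
FOLLOW(S) = {$}
FOLLOW(X) = {$}
Therefore, FOLLOW(X) = {$}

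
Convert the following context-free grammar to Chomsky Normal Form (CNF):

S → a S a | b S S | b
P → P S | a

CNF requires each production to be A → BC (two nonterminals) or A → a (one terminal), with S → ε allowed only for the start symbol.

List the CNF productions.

TA → a; TB → b; S → b; P → a; S → TA X0; X0 → S TA; S → TB X1; X1 → S S; P → P S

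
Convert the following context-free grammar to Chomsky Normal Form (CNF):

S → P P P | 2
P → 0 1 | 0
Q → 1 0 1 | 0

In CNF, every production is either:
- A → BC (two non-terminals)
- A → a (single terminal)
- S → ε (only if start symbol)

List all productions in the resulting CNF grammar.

S → 2; T0 → 0; T1 → 1; P → 0; Q → 0; S → P X0; X0 → P P; P → T0 T1; Q → T1 X1; X1 → T0 T1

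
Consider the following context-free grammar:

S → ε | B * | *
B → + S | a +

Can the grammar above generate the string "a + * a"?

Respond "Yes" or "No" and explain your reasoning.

No - no valid derivation exists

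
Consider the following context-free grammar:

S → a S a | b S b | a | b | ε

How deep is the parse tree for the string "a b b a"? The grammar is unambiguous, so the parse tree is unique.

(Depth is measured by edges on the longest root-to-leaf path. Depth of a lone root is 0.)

3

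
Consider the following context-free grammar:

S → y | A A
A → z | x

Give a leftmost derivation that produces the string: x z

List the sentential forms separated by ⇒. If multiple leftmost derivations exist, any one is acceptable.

S ⇒ A A ⇒ x A ⇒ x z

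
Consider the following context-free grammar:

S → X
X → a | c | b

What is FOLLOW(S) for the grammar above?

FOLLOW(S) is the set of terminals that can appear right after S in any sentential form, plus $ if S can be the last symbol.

We compute FOLLOW(S) using the standard algorithm.
FOLLOW(S) starts with {$}.
FIRST(S) = {a, b, c}
FIRST(X) = {a, b, c}
FOLLOW(S) = {$}
FOLLOW(X) = {$}
Therefore, FOLLOW(S) = {$}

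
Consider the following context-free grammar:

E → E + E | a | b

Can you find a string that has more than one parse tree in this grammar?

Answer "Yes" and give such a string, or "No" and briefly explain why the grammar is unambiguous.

Yes - the string 'b + b + a + b + b' has two distinct parse trees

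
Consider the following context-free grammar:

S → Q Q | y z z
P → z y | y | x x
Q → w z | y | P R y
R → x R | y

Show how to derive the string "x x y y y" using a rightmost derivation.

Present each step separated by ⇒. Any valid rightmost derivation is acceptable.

S ⇒ Q Q ⇒ Q y ⇒ P R y y ⇒ P y y y ⇒ x x y y y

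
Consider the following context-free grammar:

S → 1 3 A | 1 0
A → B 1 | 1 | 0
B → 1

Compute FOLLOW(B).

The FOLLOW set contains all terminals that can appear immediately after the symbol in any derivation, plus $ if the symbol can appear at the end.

We compute FOLLOW(B) using the standard algorithm.
FOLLOW(S) starts with {$}.
FIRST(A) = {0, 1}
FIRST(B) = {1}
FIRST(S) = {1}
FOLLOW(A) = {$}
FOLLOW(B) = {1}
FOLLOW(S) = {$}
Therefore, FOLLOW(B) = {1}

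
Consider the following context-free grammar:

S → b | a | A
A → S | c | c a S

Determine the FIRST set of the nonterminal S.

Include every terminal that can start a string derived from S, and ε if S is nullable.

We compute FIRST(S) using the standard algorithm.
FIRST(A) = {a, b, c}
FIRST(S) = {a, b, c}
Therefore, FIRST(S) = {a, b, c}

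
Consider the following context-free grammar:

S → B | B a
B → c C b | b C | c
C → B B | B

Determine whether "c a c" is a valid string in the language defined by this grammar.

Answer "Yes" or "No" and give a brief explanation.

No - no valid derivation exists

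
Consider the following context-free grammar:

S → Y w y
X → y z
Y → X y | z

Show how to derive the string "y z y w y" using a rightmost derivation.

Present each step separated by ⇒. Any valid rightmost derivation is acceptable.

S ⇒ Y w y ⇒ X y w y ⇒ y z y w y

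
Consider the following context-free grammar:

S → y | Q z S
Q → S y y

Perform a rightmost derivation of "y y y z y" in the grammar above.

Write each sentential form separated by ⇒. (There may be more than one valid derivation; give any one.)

S ⇒ Q z S ⇒ Q z y ⇒ S y y z y ⇒ y y y z y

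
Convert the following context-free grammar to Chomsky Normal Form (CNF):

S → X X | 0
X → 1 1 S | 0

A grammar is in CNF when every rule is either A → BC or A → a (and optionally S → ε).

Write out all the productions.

S → 0; T1 → 1; X → 0; S → X X; X → T1 X0; X0 → T1 S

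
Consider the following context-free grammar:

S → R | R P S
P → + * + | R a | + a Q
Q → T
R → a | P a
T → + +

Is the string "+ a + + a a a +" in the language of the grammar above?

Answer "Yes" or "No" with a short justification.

No - no valid derivation exists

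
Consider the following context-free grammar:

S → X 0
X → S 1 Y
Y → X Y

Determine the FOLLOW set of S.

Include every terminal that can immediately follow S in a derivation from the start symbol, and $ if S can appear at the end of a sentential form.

We compute FOLLOW(S) using the standard algorithm.
FOLLOW(S) starts with {$}.
FIRST(S) = {}
FIRST(X) = {}
FIRST(Y) = {}
FOLLOW(S) = {$, 1}
FOLLOW(X) = {0}
FOLLOW(Y) = {0}
Therefore, FOLLOW(S) = {$, 1}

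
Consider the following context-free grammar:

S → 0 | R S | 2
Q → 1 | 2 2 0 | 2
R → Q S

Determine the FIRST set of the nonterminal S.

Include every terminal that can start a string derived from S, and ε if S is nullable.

We compute FIRST(S) using the standard algorithm.
FIRST(Q) = {1, 2}
FIRST(R) = {1, 2}
FIRST(S) = {0, 1, 2}
Therefore, FIRST(S) = {0, 1, 2}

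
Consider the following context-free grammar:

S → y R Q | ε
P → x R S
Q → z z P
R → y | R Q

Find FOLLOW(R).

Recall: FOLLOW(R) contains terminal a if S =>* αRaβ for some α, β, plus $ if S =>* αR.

We compute FOLLOW(R) using the standard algorithm.
FOLLOW(S) starts with {$}.
FIRST(P) = {x}
FIRST(Q) = {z}
FIRST(R) = {y}
FIRST(S) = {y, ε}
FOLLOW(P) = {$, y, z}
FOLLOW(Q) = {$, y, z}
FOLLOW(R) = {$, y, z}
FOLLOW(S) = {$, y, z}
Therefore, FOLLOW(R) = {$, y, z}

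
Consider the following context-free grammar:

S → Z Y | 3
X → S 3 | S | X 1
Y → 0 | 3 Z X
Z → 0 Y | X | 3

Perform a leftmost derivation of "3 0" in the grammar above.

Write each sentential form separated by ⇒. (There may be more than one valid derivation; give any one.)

S ⇒ Z Y ⇒ 3 Y ⇒ 3 0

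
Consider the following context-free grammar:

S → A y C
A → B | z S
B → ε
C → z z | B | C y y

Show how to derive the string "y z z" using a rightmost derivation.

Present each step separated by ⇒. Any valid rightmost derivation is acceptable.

S ⇒ A y C ⇒ A y z z ⇒ B y z z ⇒ y z z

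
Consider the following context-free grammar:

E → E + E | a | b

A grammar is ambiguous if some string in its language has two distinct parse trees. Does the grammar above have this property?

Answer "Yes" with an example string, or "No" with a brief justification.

Yes - the string 'a + a + a + a' has two distinct parse trees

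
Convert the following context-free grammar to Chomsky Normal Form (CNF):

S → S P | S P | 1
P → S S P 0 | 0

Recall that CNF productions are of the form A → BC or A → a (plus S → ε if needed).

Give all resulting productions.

S → 1; T0 → 0; P → 0; S → S P; S → S P; P → S X0; X0 → S X1; X1 → P T0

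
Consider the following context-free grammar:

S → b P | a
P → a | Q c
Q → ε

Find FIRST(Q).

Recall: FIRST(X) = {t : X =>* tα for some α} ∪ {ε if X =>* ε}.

We compute FIRST(Q) using the standard algorithm.
FIRST(P) = {a, c}
FIRST(Q) = {ε}
FIRST(S) = {a, b}
Therefore, FIRST(Q) = {ε}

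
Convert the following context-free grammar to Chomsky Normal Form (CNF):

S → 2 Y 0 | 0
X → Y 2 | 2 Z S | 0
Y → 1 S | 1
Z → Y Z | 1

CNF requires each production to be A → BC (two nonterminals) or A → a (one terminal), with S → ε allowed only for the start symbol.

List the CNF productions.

T2 → 2; T0 → 0; S → 0; X → 0; T1 → 1; Y → 1; Z → 1; S → T2 X0; X0 → Y T0; X → Y T2; X → T2 X1; X1 → Z S; Y → T1 S; Z → Y Z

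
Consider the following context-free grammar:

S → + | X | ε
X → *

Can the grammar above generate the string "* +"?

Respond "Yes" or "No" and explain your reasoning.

No - no valid derivation exists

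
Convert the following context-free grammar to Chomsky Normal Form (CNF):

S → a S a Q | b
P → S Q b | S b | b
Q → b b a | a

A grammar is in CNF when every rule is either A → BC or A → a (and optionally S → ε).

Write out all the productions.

TA → a; S → b; TB → b; P → b; Q → a; S → TA X0; X0 → S X1; X1 → TA Q; P → S X2; X2 → Q TB; P → S TB; Q → TB X3; X3 → TB TA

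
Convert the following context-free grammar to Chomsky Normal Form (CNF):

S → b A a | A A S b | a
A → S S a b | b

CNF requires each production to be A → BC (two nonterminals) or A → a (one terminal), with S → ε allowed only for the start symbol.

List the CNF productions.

TB → b; TA → a; S → a; A → b; S → TB X0; X0 → A TA; S → A X1; X1 → A X2; X2 → S TB; A → S X3; X3 → S X4; X4 → TA TB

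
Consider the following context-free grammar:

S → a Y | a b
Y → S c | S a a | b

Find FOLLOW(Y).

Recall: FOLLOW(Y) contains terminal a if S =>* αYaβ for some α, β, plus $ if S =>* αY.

We compute FOLLOW(Y) using the standard algorithm.
FOLLOW(S) starts with {$}.
FIRST(S) = {a}
FIRST(Y) = {a, b}
FOLLOW(S) = {$, a, c}
FOLLOW(Y) = {$, a, c}
Therefore, FOLLOW(Y) = {$, a, c}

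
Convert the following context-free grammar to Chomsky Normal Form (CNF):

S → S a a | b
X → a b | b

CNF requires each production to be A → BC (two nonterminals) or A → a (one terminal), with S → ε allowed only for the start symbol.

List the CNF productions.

TA → a; S → b; TB → b; X → b; S → S X0; X0 → TA TA; X → TA TB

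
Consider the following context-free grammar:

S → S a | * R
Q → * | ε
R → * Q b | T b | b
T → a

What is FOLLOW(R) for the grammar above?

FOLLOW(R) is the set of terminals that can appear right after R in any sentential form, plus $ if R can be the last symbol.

We compute FOLLOW(R) using the standard algorithm.
FOLLOW(S) starts with {$}.
FIRST(Q) = {*, ε}
FIRST(R) = {*, a, b}
FIRST(S) = {*}
FIRST(T) = {a}
FOLLOW(Q) = {b}
FOLLOW(R) = {$, a}
FOLLOW(S) = {$, a}
FOLLOW(T) = {b}
Therefore, FOLLOW(R) = {$, a}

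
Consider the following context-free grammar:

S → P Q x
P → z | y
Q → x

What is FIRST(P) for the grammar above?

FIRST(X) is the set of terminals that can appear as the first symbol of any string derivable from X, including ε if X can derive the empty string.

We compute FIRST(P) using the standard algorithm.
FIRST(P) = {y, z}
FIRST(Q) = {x}
FIRST(S) = {y, z}
Therefore, FIRST(P) = {y, z}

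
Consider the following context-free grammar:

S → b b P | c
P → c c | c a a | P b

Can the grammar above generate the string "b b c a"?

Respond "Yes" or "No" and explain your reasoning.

No - no valid derivation exists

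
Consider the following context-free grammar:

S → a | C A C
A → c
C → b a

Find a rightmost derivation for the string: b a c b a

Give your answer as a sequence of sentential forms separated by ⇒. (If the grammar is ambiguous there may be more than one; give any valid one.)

S ⇒ C A C ⇒ C A b a ⇒ C c b a ⇒ b a c b a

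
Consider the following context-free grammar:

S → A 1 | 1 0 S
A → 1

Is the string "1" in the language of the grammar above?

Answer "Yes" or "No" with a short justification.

No - no valid derivation exists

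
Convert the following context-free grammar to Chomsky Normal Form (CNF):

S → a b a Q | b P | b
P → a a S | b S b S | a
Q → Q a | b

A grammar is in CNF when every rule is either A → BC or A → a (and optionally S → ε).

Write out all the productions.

TA → a; TB → b; S → b; P → a; Q → b; S → TA X0; X0 → TB X1; X1 → TA Q; S → TB P; P → TA X2; X2 → TA S; P → TB X3; X3 → S X4; X4 → TB S; Q → Q TA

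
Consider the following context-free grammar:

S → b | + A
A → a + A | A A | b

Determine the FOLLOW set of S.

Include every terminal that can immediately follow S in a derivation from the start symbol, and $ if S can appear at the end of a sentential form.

We compute FOLLOW(S) using the standard algorithm.
FOLLOW(S) starts with {$}.
FIRST(A) = {a, b}
FIRST(S) = {+, b}
FOLLOW(A) = {$, a, b}
FOLLOW(S) = {$}
Therefore, FOLLOW(S) = {$}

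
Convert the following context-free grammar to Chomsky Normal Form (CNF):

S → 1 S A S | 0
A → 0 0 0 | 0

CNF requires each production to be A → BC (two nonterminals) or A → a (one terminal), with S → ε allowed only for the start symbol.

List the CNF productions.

T1 → 1; S → 0; T0 → 0; A → 0; S → T1 X0; X0 → S X1; X1 → A S; A → T0 X2; X2 → T0 T0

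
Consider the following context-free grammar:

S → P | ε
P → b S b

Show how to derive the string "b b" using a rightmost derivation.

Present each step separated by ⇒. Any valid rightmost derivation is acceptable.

S ⇒ P ⇒ b S b ⇒ b b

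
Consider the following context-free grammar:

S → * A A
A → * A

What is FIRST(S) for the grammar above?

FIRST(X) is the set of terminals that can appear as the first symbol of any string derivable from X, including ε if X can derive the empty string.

We compute FIRST(S) using the standard algorithm.
FIRST(A) = {*}
FIRST(S) = {*}
Therefore, FIRST(S) = {*}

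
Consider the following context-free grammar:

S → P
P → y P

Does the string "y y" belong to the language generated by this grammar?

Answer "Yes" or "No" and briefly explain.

No - no valid derivation exists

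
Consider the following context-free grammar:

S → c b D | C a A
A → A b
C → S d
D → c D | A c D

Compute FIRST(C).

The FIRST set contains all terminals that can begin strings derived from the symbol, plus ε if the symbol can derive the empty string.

We compute FIRST(C) using the standard algorithm.
FIRST(A) = {}
FIRST(C) = {c}
FIRST(D) = {c}
FIRST(S) = {c}
Therefore, FIRST(C) = {c}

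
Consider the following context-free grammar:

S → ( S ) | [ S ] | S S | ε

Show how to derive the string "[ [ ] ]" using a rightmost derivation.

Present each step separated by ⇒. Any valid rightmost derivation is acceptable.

S ⇒ [ S ] ⇒ [ [ S ] ] ⇒ [ [ ] ]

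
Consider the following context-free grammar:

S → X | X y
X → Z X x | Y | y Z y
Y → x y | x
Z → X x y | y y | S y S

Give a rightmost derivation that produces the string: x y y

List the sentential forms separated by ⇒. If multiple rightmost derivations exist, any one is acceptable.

S ⇒ X y ⇒ Y y ⇒ x y y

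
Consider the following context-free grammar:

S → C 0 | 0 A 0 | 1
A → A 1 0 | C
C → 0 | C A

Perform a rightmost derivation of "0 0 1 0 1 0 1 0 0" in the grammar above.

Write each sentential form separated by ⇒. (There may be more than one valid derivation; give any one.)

S ⇒ 0 A 0 ⇒ 0 A 1 0 0 ⇒ 0 A 1 0 1 0 0 ⇒ 0 A 1 0 1 0 1 0 0 ⇒ 0 C 1 0 1 0 1 0 0 ⇒ 0 0 1 0 1 0 1 0 0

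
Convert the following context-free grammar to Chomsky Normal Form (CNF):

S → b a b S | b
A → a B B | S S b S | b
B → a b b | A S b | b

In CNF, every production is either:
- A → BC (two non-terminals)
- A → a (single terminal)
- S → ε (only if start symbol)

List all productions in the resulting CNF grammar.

TB → b; TA → a; S → b; A → b; B → b; S → TB X0; X0 → TA X1; X1 → TB S; A → TA X2; X2 → B B; A → S X3; X3 → S X4; X4 → TB S; B → TA X5; X5 → TB TB; B → A X6; X6 → S TB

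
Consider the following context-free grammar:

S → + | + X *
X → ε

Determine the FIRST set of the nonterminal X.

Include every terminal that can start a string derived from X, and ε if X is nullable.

We compute FIRST(X) using the standard algorithm.
FIRST(S) = {+}
FIRST(X) = {ε}
Therefore, FIRST(X) = {ε}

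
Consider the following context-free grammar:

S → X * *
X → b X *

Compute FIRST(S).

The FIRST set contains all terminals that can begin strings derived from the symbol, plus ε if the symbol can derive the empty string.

We compute FIRST(S) using the standard algorithm.
FIRST(S) = {b}
FIRST(X) = {b}
Therefore, FIRST(S) = {b}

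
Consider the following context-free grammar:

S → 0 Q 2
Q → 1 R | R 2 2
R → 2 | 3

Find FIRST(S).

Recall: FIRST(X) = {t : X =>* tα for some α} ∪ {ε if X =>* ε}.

We compute FIRST(S) using the standard algorithm.
FIRST(Q) = {1, 2, 3}
FIRST(R) = {2, 3}
FIRST(S) = {0}
Therefore, FIRST(S) = {0}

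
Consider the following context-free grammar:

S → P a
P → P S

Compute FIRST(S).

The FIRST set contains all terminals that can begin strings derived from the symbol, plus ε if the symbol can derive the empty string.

We compute FIRST(S) using the standard algorithm.
FIRST(P) = {}
FIRST(S) = {}
Therefore, FIRST(S) = {}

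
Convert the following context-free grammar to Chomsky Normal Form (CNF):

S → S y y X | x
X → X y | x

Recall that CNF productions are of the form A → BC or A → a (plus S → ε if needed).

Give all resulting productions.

TY → y; S → x; X → x; S → S X0; X0 → TY X1; X1 → TY X; X → X TY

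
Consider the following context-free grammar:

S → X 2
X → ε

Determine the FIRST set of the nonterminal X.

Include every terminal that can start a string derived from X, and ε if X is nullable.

We compute FIRST(X) using the standard algorithm.
FIRST(S) = {2}
FIRST(X) = {ε}
Therefore, FIRST(X) = {ε}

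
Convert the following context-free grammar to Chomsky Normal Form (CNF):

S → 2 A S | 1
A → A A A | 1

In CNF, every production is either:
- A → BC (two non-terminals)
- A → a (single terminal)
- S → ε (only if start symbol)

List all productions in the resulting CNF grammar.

T2 → 2; S → 1; A → 1; S → T2 X0; X0 → A S; A → A X1; X1 → A A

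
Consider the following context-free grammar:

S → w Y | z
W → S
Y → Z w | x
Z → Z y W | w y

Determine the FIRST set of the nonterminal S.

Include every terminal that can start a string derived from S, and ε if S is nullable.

We compute FIRST(S) using the standard algorithm.
FIRST(S) = {w, z}
FIRST(W) = {w, z}
FIRST(Y) = {w, x}
FIRST(Z) = {w}
Therefore, FIRST(S) = {w, z}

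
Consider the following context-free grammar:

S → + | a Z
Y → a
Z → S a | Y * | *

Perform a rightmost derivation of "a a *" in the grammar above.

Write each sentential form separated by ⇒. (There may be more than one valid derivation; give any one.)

S ⇒ a Z ⇒ a Y * ⇒ a a *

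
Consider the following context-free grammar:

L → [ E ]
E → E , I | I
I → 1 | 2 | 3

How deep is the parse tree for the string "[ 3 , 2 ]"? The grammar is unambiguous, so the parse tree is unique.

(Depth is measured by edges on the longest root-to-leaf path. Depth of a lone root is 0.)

4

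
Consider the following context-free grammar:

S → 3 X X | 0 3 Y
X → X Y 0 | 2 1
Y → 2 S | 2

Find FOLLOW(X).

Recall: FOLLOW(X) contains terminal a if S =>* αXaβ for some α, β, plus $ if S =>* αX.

We compute FOLLOW(X) using the standard algorithm.
FOLLOW(S) starts with {$}.
FIRST(S) = {0, 3}
FIRST(X) = {2}
FIRST(Y) = {2}
FOLLOW(S) = {$, 0}
FOLLOW(X) = {$, 0, 2}
FOLLOW(Y) = {$, 0}
Therefore, FOLLOW(X) = {$, 0, 2}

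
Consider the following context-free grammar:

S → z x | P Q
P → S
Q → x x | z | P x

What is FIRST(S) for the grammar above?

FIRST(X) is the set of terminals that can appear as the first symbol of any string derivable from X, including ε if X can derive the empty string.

We compute FIRST(S) using the standard algorithm.
FIRST(P) = {z}
FIRST(Q) = {x, z}
FIRST(S) = {z}
Therefore, FIRST(S) = {z}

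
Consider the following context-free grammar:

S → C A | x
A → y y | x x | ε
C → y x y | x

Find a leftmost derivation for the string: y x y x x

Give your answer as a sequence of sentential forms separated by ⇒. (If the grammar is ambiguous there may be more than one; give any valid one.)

S ⇒ C A ⇒ y x y A ⇒ y x y x x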